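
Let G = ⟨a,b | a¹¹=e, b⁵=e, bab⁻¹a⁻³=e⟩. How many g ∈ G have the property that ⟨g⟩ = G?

⟨g⟩ = G would require ord(g) = |G| = 55, but the maximum element order in G is 11 < 55. So G is not cyclic and no single element generates it: the count is 0.

Answer: 0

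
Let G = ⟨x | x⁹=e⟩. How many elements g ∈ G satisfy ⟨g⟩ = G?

G is cyclic of order 9. An element generates G iff its order is 9, and a cyclic group of order 9 has exactly φ(9) = 6 such elements.

Answer: 6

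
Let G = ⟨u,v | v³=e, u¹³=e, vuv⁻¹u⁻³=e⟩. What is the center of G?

An element z ∈ Z(G) iff z commutes with every generator.
For example e is central: e·u = u = u·e; e·v = v = v·e.
Whereas u ∉ Z(G) since u·v = uv ≠ u³v = v·u.
Checking each of the 39 elements this way gives Z(G) = {e}, of order 1.

Answer: {e}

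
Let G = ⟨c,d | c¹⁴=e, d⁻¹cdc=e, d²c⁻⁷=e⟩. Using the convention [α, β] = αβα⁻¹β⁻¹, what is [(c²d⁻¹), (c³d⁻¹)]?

[(c²d⁻¹), (c³d⁻¹)] = (c²d⁻¹)·(c³d⁻¹)·(c²d⁻¹)⁻¹·(c³d⁻¹)⁻¹.
  (c²d⁻¹) · (c³d⁻¹) = c⁶
  (c⁶) · (c²d) = cd⁻¹
  (cd⁻¹) · (c³d) = c¹²

Answer: c¹²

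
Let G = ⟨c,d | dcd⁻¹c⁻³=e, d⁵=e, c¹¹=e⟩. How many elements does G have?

Enumerate words in the generators, reducing via the relations: the distinct elements are
  {c, d, e, cd, c², c³, c⁴, c⁵, c⁶, c⁷, c⁸, c⁹, d², d³, d⁴, cd², cd³, cd⁴, c²d, c³d, c¹⁰, c⁴d, c⁵d, c⁶d, c⁷d, c⁸d, c⁹d, c²d², c²d³, c²d⁴, c³d², c³d³, c³d⁴, c¹⁰d, c⁴d², c⁴d³, c⁴d⁴, c⁵d², c⁵d³, c⁵d⁴, c⁶d², c⁶d³, c⁶d⁴, c⁷d², c⁷d³, c⁷d⁴, c⁸d², c⁸d³, c⁸d⁴, c⁹d², c⁹d³, c⁹d⁴, c¹⁰d², c¹⁰d³, c¹⁰d⁴}.
No further products give new elements, so |G| = 55.

Answer: 55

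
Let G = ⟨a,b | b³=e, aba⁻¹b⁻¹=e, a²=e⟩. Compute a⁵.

Compute successive powers of a, reducing at each step:
  a²: a · a = e
  a³: e · a = a
  a⁴: a · a = e
  a⁵: e · a = a

Answer: a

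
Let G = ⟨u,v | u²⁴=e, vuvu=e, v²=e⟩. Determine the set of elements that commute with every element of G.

An element z ∈ Z(G) iff z commutes with every generator.
For example u¹² is central: (u¹²)·u = u¹³ = u·(u¹²); (u¹²)·v = u¹²v = v·(u¹²).
Whereas u ∉ Z(G) since u·v = uv ≠ u²³v = v·u.
Checking each of the 48 elements this way gives Z(G) = {e, u¹²}, of order 2.

Answer: {e, u¹²}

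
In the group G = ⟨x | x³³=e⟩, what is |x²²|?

Compute successive powers until reaching e:
  (x²²)¹ = x²², (x²²)² = x¹¹, (x²²)³ = e.
The smallest positive k with (x²²)ᵏ = e is 3.

Answer: 3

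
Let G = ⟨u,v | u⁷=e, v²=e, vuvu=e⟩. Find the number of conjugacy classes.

The conjugacy classes (representative and size) are:
  [e] (size 1), [u⁶] (size 2), [u⁵] (size 2), [u⁴] (size 2), [uv] (size 7).
Class equation: 1 + 2 + 2 + 2 + 7 = 14 = |G|. So G has 5 conjugacy classes.

Answer: 5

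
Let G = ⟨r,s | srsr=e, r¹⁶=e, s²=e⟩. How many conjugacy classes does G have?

The conjugacy classes (representative and size) are:
  [e] (size 1), [r¹⁵] (size 2), [r²] (size 2), [r³] (size 2), [r¹²] (size 2), [r⁵] (size 2), [r⁶] (size 2), [r⁷] (size 2), [r⁸] (size 1), [r²s] (size 8), [r¹⁵s] (size 8).
Class equation: 1 + 2 + 2 + 2 + 2 + 2 + 2 + 2 + 1 + 8 + 8 = 32 = |G|. So G has 11 conjugacy classes.

Answer: 11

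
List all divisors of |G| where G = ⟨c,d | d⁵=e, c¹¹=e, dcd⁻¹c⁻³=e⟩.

|G| = 55 = 5 · 11. By Lagrange's theorem the order of any subgroup divides 55; the divisors of 55 are 1, 5, 11, 55.

Answer: 1, 5, 11, 55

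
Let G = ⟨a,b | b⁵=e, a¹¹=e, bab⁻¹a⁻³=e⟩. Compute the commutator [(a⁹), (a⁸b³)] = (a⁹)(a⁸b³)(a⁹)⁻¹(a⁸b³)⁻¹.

[(a⁹), (a⁸b³)] = (a⁹)·(a⁸b³)·(a⁹)⁻¹·(a⁸b³)⁻¹.
  (a⁹) · (a⁸b³) = a⁶b³
  (a⁶b³) · (a²) = a⁵b³
  (a⁵b³) · (a⁵b²) = a⁸

Answer: a⁸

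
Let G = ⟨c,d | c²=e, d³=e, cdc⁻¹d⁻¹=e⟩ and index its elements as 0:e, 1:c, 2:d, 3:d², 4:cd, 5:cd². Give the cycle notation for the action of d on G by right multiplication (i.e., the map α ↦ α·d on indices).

(0 2 3)(1 4 5)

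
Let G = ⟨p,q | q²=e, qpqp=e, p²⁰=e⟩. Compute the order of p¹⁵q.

Compute successive powers until reaching e:
  (p¹⁵q)¹ = p¹⁵q, (p¹⁵q)² = e.
The smallest positive k with (p¹⁵q)ᵏ = e is 2.

Answer: 2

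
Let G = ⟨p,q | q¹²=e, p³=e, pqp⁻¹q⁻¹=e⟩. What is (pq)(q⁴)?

Compute (pq) · (q⁴) by multiplying left to right and reducing via the relations at each step:
  (pq) · q⁴ = pq⁵

Answer: pq⁵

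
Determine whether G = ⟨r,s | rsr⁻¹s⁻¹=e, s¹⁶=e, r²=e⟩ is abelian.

Each pair of generators commutes: r·s = rs = s·r. Since the generators pairwise commute, every element of G commutes with every other, so G is abelian.

Answer: Yes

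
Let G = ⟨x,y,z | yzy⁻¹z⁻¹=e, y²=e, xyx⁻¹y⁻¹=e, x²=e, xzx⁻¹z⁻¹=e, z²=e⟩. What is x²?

Compute successive powers of x, reducing at each step:
  x²: x · x = e

Answer: e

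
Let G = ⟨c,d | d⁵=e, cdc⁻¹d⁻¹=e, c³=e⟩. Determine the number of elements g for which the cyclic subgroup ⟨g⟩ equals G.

G is cyclic of order 15. An element generates G iff its order is 15, and a cyclic group of order 15 has exactly φ(15) = 8 such elements.

Answer: 8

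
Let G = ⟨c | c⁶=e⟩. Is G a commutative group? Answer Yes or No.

G has a single generator, so G is cyclic and hence abelian.

Answer: Yes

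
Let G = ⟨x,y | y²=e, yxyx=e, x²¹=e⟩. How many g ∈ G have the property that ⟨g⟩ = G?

⟨g⟩ = G would require ord(g) = |G| = 42, but the maximum element order in G is 21 < 42. So G is not cyclic and no single element generates it: the count is 0.

Answer: 0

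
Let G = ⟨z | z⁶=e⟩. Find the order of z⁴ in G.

Compute successive powers until reaching e:
  (z⁴)¹ = z⁴, (z⁴)² = z², (z⁴)³ = e.
The smallest positive k with (z⁴)ᵏ = e is 3.

Answer: 3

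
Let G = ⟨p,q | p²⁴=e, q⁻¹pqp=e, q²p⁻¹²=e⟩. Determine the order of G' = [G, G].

G' = [G, G] is generated by all commutators. The generator-pair commutators are: [p, q] = p².
The subgroup they normally generate is {e, p², p⁴, p⁶, p⁸, p¹⁰, p¹², p¹⁴, p¹⁶, p¹⁸, p²⁰, p²²}, of order 12.
Check: |G/G'| = 48/12 = 4 is the order of the abelianisation.

Answer: 12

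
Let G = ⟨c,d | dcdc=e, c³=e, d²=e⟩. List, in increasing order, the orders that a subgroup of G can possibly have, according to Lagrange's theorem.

|G| = 6 = 2 · 3. By Lagrange's theorem the order of any subgroup divides 6; the divisors of 6 are 1, 2, 3, 6.

Answer: 1, 2, 3, 6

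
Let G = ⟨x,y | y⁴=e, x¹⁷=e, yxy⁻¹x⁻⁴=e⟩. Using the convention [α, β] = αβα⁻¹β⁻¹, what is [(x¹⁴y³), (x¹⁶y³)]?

[(x¹⁴y³), (x¹⁶y³)] = (x¹⁴y³)·(x¹⁶y³)·(x¹⁴y³)⁻¹·(x¹⁶y³)⁻¹.
  (x¹⁴y³) · (x¹⁶y³) = xy²
  (xy²) · (x¹²y) = x⁶y³
  (x⁶y³) · (x⁴y) = x⁷

Answer: x⁷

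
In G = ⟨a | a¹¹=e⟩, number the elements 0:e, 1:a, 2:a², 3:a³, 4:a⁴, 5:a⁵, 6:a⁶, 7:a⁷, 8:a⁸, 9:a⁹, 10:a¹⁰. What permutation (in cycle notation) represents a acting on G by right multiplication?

(0 1 2 3 4 5 6 7 8 9 10)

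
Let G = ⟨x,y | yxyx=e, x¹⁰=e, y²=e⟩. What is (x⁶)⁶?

Compute successive powers of (x⁶), reducing at each step:
  (x⁶)²: (x⁶) · x⁶ = x²
  (x⁶)³: (x²) · x⁶ = x⁸
  (x⁶)⁴: (x⁸) · x⁶ = x⁴
  (x⁶)⁵: (x⁴) · x⁶ = e
  (x⁶)⁶: e · x⁶ = x⁶

Answer: x⁶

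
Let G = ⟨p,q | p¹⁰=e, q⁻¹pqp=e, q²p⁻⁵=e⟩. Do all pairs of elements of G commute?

p·q = pq but q·p = p⁴q⁻¹, so p·q ≠ q·p and G is not abelian.

Answer: No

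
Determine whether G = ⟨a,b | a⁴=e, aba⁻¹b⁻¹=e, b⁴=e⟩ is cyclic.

|G| = 16, but the maximum element order in G is 4 < 16. No single element generates all of G, so G is not cyclic.

Answer: No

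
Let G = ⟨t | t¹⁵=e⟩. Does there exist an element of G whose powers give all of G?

|G| = 15. The element t has order 15 (its powers give 15 distinct elements), so ⟨t⟩ = G and G is cyclic.

Answer: Yes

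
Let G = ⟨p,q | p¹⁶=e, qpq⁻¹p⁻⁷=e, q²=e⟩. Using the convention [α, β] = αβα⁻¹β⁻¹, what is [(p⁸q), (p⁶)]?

[(p⁸q), (p⁶)] = (p⁸q)·(p⁶)·(p⁸q)⁻¹·(p⁶)⁻¹.
  (p⁸q) · (p⁶) = p²q
  (p²q) · (p⁸q) = p¹⁰
  (p¹⁰) · (p¹⁰) = p⁴

Answer: p⁴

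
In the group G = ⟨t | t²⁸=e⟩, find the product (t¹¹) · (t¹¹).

Compute (t¹¹) · (t¹¹) by multiplying left to right and reducing via the relations at each step:
  (t¹¹) · t¹¹ = t²²

Answer: t²²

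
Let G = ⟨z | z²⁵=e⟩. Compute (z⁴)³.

Compute successive powers of (z⁴), reducing at each step:
  (z⁴)²: (z⁴) · z⁴ = z⁸
  (z⁴)³: (z⁸) · z⁴ = z¹²

Answer: z¹²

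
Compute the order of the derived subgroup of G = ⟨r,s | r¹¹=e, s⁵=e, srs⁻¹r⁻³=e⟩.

G' = [G, G] is generated by all commutators. The generator-pair commutators are: [r, s] = r⁹.
The subgroup they normally generate is {e, r, r², r³, r⁴, r⁵, r⁶, r⁷, r⁸, r⁹, r¹⁰}, of order 11.
Check: |G/G'| = 55/11 = 5 is the order of the abelianisation.

Answer: 11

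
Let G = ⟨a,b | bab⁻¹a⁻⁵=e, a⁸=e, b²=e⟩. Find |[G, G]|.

G' = [G, G] is generated by all commutators. The generator-pair commutators are: [a, b] = a⁴.
The subgroup they normally generate is {e, a⁴}, of order 2.
Check: |G/G'| = 16/2 = 8 is the order of the abelianisation.

Answer: 2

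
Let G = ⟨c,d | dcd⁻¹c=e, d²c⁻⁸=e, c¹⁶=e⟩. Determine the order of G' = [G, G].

G' = [G, G] is generated by all commutators. The generator-pair commutators are: [c, d] = c².
The subgroup they normally generate is {e, c², c⁴, c⁶, c⁸, c¹⁰, c¹², c¹⁴}, of order 8.
Check: |G/G'| = 32/8 = 4 is the order of the abelianisation.

Answer: 8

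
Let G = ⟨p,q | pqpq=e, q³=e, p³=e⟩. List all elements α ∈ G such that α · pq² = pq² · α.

⟨pq²⟩ ⊆ C_G(pq²) since powers of pq² commute with pq²; so |C_G(pq²)| ≥ |⟨pq²⟩| = 3.
By orbit–stabilizer, |C_G(pq²)| = |G| / |conj. class of pq²| = 12 / 4 = 3.
The 3 elements commuting with pq² are {e, pq², qp²}.

Answer: {e, pq², qp²}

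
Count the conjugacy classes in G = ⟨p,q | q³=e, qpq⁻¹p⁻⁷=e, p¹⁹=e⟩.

The conjugacy classes (representative and size) are:
  [e] (size 1), [p¹¹] (size 3), [p¹⁴] (size 3), [p⁶] (size 3), [p¹⁷] (size 3), [p¹²] (size 3), [p¹⁰] (size 3), [p²q] (size 19), [p¹⁸q²] (size 19).
Class equation: 1 + 3 + 3 + 3 + 3 + 3 + 3 + 19 + 19 = 57 = |G|. So G has 9 conjugacy classes.

Answer: 9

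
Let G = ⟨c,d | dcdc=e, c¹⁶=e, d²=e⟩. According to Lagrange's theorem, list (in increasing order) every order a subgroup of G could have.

|G| = 32 = 2⁵. By Lagrange's theorem the order of any subgroup divides 32; the divisors of 32 are 1, 2, 4, 8, 16, 32.

Answer: 1, 2, 4, 8, 16, 32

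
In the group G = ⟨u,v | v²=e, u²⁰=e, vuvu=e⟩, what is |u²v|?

Compute successive powers until reaching e:
  (u²v)¹ = u²v, (u²v)² = e.
The smallest positive k with (u²v)ᵏ = e is 2.

Answer: 2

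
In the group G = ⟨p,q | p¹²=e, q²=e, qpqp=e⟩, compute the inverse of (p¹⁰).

The order of (p¹⁰) is 6 (smallest k with (p¹⁰)ᵏ = e), so (p¹⁰)⁻¹ = (p¹⁰)⁵ = p².
Check: (p¹⁰) · (p²) → (p¹⁰) · p² = e, giving e as required.

Answer: p²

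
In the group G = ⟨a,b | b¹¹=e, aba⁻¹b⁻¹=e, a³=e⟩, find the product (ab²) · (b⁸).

Compute (ab²) · (b⁸) by multiplying left to right and reducing via the relations at each step:
  (ab²) · b⁸ = ab¹⁰

Answer: ab¹⁰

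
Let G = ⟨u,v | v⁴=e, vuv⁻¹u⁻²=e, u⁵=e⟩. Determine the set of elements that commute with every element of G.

An element z ∈ Z(G) iff z commutes with every generator.
For example e is central: e·u = u = u·e; e·v = v = v·e.
Whereas u ∉ Z(G) since u·v = uv ≠ u²v = v·u.
Checking each of the 20 elements this way gives Z(G) = {e}, of order 1.

Answer: {e}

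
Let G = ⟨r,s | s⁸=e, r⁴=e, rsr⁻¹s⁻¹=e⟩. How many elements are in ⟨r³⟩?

|⟨r³⟩| equals the order of r³. Compute successive powers until reaching e:
  (r³)¹ = r³, (r³)² = r², (r³)³ = r, (r³)⁴ = e.
The smallest positive k with (r³)ᵏ = e is 4, so |⟨r³⟩| = 4.

Answer: 4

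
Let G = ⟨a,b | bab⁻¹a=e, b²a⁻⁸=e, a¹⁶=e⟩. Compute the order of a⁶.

Compute successive powers until reaching e:
  (a⁶)¹ = a⁶, (a⁶)² = a¹², (a⁶)³ = a², (a⁶)⁴ = a⁸, (a⁶)⁵ = a¹⁴, (a⁶)⁶ = a⁴, (a⁶)⁷ = a¹⁰, (a⁶)⁸ = e.
The smallest positive k with (a⁶)ᵏ = e is 8.

Answer: 8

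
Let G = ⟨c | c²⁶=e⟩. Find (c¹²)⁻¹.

The order of (c¹²) is 13 (smallest k with (c¹²)ᵏ = e), so (c¹²)⁻¹ = (c¹²)¹² = c¹⁴.
Check: (c¹²) · (c¹⁴) → (c¹²) · c¹⁴ = e, giving e as required.

Answer: c¹⁴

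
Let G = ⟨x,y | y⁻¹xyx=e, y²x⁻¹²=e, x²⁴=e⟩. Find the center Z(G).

An element z ∈ Z(G) iff z commutes with every generator.
For example x¹² is central: (x¹²)·x = x¹³ = x·(x¹²); (x¹²)·y = y⁻¹ = y·(x¹²).
Whereas x ∉ Z(G) since x·y = xy ≠ x¹¹y⁻¹ = y·x.
Checking each of the 48 elements this way gives Z(G) = {e, x¹²}, of order 2.

Answer: {e, x¹²}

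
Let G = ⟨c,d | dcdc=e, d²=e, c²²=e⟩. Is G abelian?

c·d = cd but d·c = c²¹d, so c·d ≠ d·c and G is not abelian.

Answer: No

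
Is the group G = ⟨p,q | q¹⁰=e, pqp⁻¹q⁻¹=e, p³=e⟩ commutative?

Each pair of generators commutes: p·q = pq = q·p. Since the generators pairwise commute, every element of G commutes with every other, so G is abelian.

Answer: Yes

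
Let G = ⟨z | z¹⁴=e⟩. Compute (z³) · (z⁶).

Compute (z³) · (z⁶) by multiplying left to right and reducing via the relations at each step:
  (z³) · z⁶ = z⁹

Answer: z⁹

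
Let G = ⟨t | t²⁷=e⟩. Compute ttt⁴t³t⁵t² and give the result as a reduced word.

Multiply left to right, reducing at each step:
  t · t = t²
  (t²) · t⁴ = t⁶
  (t⁶) · t³ = t⁹
  (t⁹) · t⁵ = t¹⁴
  (t¹⁴) · t² = t¹⁶

Answer: t¹⁶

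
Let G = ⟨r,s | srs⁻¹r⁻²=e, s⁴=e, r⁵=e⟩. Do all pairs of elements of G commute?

r·s = rs but s·r = r²s, so r·s ≠ s·r and G is not abelian.

Answer: No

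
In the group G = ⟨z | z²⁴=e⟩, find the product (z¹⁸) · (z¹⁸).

Compute (z¹⁸) · (z¹⁸) by multiplying left to right and reducing via the relations at each step:
  (z¹⁸) · z¹⁸ = z¹²

Answer: z¹²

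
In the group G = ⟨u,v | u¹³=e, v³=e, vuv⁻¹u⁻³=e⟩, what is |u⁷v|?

Compute successive powers until reaching e:
  (u⁷v)¹ = u⁷v, (u⁷v)² = u²v², (u⁷v)³ = e.
The smallest positive k with (u⁷v)ᵏ = e is 3.

Answer: 3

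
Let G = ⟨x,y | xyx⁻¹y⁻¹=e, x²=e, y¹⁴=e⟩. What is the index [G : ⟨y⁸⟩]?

First find ord(y⁸) by computing successive powers:
  (y⁸)¹ = y⁸, (y⁸)² = y², (y⁸)³ = y¹⁰, (y⁸)⁴ = y⁴, (y⁸)⁵ = y¹², (y⁸)⁶ = y⁶, (y⁸)⁷ = e.
So |⟨y⁸⟩| = ord(y⁸) = 7. With |G| = 28, by Lagrange [G : ⟨y⁸⟩] = 28/7 = 4.

Answer: 4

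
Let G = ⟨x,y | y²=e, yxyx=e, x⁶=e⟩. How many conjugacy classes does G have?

The conjugacy classes (representative and size) are:
  [e] (size 1), [x⁵] (size 2), [x⁴] (size 2), [x³] (size 1), [y] (size 3), [x³y] (size 3).
Class equation: 1 + 2 + 2 + 1 + 3 + 3 = 12 = |G|. So G has 6 conjugacy classes.

Answer: 6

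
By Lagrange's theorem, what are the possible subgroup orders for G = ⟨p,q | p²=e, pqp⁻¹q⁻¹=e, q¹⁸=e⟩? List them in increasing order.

|G| = 36 = 2² · 3². By Lagrange's theorem the order of any subgroup divides 36; the divisors of 36 are 1, 2, 3, 4, 6, 9, 12, 18, 36.

Answer: 1, 2, 3, 4, 6, 9, 12, 18, 36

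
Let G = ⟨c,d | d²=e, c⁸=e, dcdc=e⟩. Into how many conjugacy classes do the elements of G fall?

The conjugacy classes (representative and size) are:
  [e] (size 1), [c] (size 2), [c⁶] (size 2), [c³] (size 2), [c⁴] (size 1), [d] (size 4), [c⁵d] (size 4).
Class equation: 1 + 2 + 2 + 2 + 1 + 4 + 4 = 16 = |G|. So G has 7 conjugacy classes.

Answer: 7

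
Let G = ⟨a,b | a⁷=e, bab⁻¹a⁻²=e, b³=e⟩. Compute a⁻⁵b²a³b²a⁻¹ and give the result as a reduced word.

Multiply left to right, reducing at each step:
  (a²) · b² = a²b²
  (a²b²) · a³ = b²
  (b²) · b² = b
  b · a⁻¹ = a⁵b

Answer: a⁵b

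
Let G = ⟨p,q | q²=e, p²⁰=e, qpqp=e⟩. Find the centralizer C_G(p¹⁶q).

⟨p¹⁶q⟩ ⊆ C_G(p¹⁶q) since powers of p¹⁶q commute with p¹⁶q; so |C_G(p¹⁶q)| ≥ |⟨p¹⁶q⟩| = 2.
By orbit–stabilizer, |C_G(p¹⁶q)| = |G| / |conj. class of p¹⁶q| = 40 / 10 = 4.
The 4 elements commuting with p¹⁶q are {e, p¹⁰, p⁶q, p¹⁶q}.

Answer: {e, p¹⁰, p⁶q, p¹⁶q}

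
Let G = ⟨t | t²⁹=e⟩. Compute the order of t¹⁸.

Compute successive powers until reaching e:
  (t¹⁸)¹ = t¹⁸, (t¹⁸)² = t⁷, (t¹⁸)³ = t²⁵, (t¹⁸)⁴ = t¹⁴, (t¹⁸)⁵ = t³, (t¹⁸)⁶ = t²¹, (t¹⁸)⁷ = t¹⁰, (t¹⁸)⁸ = t²⁸, (t¹⁸)⁹ = t¹⁷, (t¹⁸)¹⁰ = t⁶, (t¹⁸)¹¹ = t²⁴, (t¹⁸)¹² = t¹³, (t¹⁸)¹³ = t², (t¹⁸)¹⁴ = t²⁰, (t¹⁸)¹⁵ = t⁹, (t¹⁸)¹⁶ = t²⁷, (t¹⁸)¹⁷ = t¹⁶, (t¹⁸)¹⁸ = t⁵, (t¹⁸)¹⁹ = t²³, (t¹⁸)²⁰ = t¹², (t¹⁸)²¹ = t, (t¹⁸)²² = t¹⁹, (t¹⁸)²³ = t⁸, (t¹⁸)²⁴ = t²⁶, (t¹⁸)²⁵ = t¹⁵, (t¹⁸)²⁶ = t⁴, (t¹⁸)²⁷ = t²², (t¹⁸)²⁸ = t¹¹, (t¹⁸)²⁹ = e.
The smallest positive k with (t¹⁸)ᵏ = e is 29.

Answer: 29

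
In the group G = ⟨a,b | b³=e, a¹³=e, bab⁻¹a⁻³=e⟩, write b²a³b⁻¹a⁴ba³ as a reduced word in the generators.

Multiply left to right, reducing at each step:
  (b²) · a³ = ab²
  (ab²) · b⁻¹ = ab
  (ab) · a⁴ = b
  b · b = b²
  (b²) · a³ = ab²

Answer: ab²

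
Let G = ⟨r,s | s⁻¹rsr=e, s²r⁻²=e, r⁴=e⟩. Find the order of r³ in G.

Compute successive powers until reaching e:
  (r³)¹ = r³, (r³)² = r², (r³)³ = r, (r³)⁴ = e.
The smallest positive k with (r³)ᵏ = e is 4.

Answer: 4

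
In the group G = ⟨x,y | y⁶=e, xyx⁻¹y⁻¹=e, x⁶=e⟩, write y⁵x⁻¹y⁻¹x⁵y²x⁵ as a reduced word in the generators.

Multiply left to right, reducing at each step:
  (y⁵) · x⁻¹ = x⁵y⁵
  (x⁵y⁵) · y⁻¹ = x⁵y⁴
  (x⁵y⁴) · x⁵ = x⁴y⁴
  (x⁴y⁴) · y² = x⁴
  (x⁴) · x⁵ = x³

Answer: x³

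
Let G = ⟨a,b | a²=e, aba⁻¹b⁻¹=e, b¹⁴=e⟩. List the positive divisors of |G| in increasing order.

|G| = 28 = 2² · 7. By Lagrange's theorem the order of any subgroup divides 28; the divisors of 28 are 1, 2, 4, 7, 14, 28.

Answer: 1, 2, 4, 7, 14, 28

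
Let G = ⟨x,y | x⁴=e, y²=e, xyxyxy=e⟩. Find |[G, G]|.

G' = [G, G] is generated by all commutators. The generator-pair commutators are: [x, y] = x²yx.
The subgroup they normally generate is {e, x², xy, yx³, x²yx, x³y, x²yx³, yx, xyx², yx²y, x²yx²y, x³yx²}, of order 12.
Check: |G/G'| = 24/12 = 2 is the order of the abelianisation.

Answer: 12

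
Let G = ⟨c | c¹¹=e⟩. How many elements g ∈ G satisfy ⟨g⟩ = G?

G is cyclic of order 11. An element generates G iff its order is 11, and a cyclic group of order 11 has exactly φ(11) = 10 such elements.

Answer: 10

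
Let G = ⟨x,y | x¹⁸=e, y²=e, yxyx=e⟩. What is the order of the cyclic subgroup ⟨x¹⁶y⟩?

|⟨x¹⁶y⟩| equals the order of x¹⁶y. Compute successive powers until reaching e:
  (x¹⁶y)¹ = x¹⁶y, (x¹⁶y)² = e.
The smallest positive k with (x¹⁶y)ᵏ = e is 2, so |⟨x¹⁶y⟩| = 2.

Answer: 2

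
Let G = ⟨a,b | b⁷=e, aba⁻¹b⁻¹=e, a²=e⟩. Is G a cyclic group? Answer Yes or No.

|G| = 14. The element ab has order 14 (its powers give 14 distinct elements), so ⟨ab⟩ = G and G is cyclic.

Answer: Yes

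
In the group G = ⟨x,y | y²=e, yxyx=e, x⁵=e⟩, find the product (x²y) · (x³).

Compute (x²y) · (x³) by multiplying left to right and reducing via the relations at each step:
  (x²y) · x³ = x⁴y

Answer: x⁴y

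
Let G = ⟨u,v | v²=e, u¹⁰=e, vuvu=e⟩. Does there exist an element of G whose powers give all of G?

Every cyclic group is abelian. But u·v = uv while v·u = u⁹v, so u·v ≠ v·u and G is not abelian. Hence G is not cyclic.

Answer: No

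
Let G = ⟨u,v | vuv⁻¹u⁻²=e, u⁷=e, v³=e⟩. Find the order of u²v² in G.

Compute successive powers until reaching e:
  (u²v²)¹ = u²v², (u²v²)² = u³v, (u²v²)³ = e.
The smallest positive k with (u²v²)ᵏ = e is 3.

Answer: 3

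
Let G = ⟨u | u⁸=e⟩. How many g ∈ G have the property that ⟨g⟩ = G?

G is cyclic of order 8. An element generates G iff its order is 8, and a cyclic group of order 8 has exactly φ(8) = 4 such elements.

Answer: 4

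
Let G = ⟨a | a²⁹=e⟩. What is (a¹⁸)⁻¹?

The order of (a¹⁸) is 29 (smallest k with (a¹⁸)ᵏ = e), so (a¹⁸)⁻¹ = (a¹⁸)²⁸ = a¹¹.
Check: (a¹⁸) · (a¹¹) → (a¹⁸) · a¹¹ = e, giving e as required.

Answer: a¹¹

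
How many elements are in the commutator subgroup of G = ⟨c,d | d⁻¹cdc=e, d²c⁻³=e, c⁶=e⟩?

G' = [G, G] is generated by all commutators. The generator-pair commutators are: [c, d] = c².
The subgroup they normally generate is {e, c², c⁴}, of order 3.
Check: |G/G'| = 12/3 = 4 is the order of the abelianisation.

Answer: 3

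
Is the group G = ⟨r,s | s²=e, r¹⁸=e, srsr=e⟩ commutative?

r·s = rs but s·r = r¹⁷s, so r·s ≠ s·r and G is not abelian.

Answer: No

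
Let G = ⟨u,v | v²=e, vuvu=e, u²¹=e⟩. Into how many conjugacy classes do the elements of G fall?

The conjugacy classes (representative and size) are:
  [e] (size 1), [u²⁰] (size 2), [u²] (size 2), [u³] (size 2), [u¹⁷] (size 2), [u⁵] (size 2), [u⁶] (size 2), [u⁷] (size 2), [u⁸] (size 2), [u⁹] (size 2), [u¹⁰] (size 2), [v] (size 21).
Class equation: 1 + 2 + 2 + 2 + 2 + 2 + 2 + 2 + 2 + 2 + 2 + 21 = 42 = |G|. So G has 12 conjugacy classes.

Answer: 12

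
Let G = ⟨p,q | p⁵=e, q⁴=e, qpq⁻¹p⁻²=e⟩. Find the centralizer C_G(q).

⟨q⟩ ⊆ C_G(q) since powers of q commute with q; so |C_G(q)| ≥ |⟨q⟩| = 4.
By orbit–stabilizer, |C_G(q)| = |G| / |conj. class of q| = 20 / 5 = 4.
The 4 elements commuting with q are {e, q, q², q³}.

Answer: {e, q, q², q³}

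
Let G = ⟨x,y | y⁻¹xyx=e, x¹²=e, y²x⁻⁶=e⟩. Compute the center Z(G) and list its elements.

An element z ∈ Z(G) iff z commutes with every generator.
For example x⁶ is central: (x⁶)·x = x⁷ = x·(x⁶); (x⁶)·y = y⁻¹ = y·(x⁶).
Whereas x ∉ Z(G) since x·y = xy ≠ x⁵y⁻¹ = y·x.
Checking each of the 24 elements this way gives Z(G) = {e, x⁶}, of order 2.

Answer: {e, x⁶}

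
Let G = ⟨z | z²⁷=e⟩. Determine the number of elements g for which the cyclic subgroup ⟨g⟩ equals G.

G is cyclic of order 27. An element generates G iff its order is 27, and a cyclic group of order 27 has exactly φ(27) = 18 such elements.

Answer: 18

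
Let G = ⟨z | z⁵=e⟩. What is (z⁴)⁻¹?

The order of (z⁴) is 5 (smallest k with (z⁴)ᵏ = e), so (z⁴)⁻¹ = (z⁴)⁴ = z.
Check: (z⁴) · z → (z⁴) · z = e, giving e as required.

Answer: z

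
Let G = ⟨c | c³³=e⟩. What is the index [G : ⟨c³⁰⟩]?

First find ord(c³⁰) by computing successive powers:
  (c³⁰)¹ = c³⁰, (c³⁰)² = c²⁷, (c³⁰)³ = c²⁴, (c³⁰)⁴ = c²¹, (c³⁰)⁵ = c¹⁸, (c³⁰)⁶ = c¹⁵, (c³⁰)⁷ = c¹², (c³⁰)⁸ = c⁹, (c³⁰)⁹ = c⁶, (c³⁰)¹⁰ = c³, (c³⁰)¹¹ = e.
So |⟨c³⁰⟩| = ord(c³⁰) = 11. With |G| = 33, by Lagrange [G : ⟨c³⁰⟩] = 33/11 = 3.

Answer: 3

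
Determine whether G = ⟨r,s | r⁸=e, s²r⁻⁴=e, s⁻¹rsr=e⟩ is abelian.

r·s = rs but s·r = r³s⁻¹, so r·s ≠ s·r and G is not abelian.

Answer: No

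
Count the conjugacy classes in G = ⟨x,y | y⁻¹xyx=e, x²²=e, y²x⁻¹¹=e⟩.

The conjugacy classes (representative and size) are:
  [e] (size 1), [x²¹] (size 2), [x²] (size 2), [x³] (size 2), [x¹⁸] (size 2), [x¹⁷] (size 2), [x⁶] (size 2), [x⁷] (size 2), [x⁸] (size 2), [x¹³] (size 2), [x¹²] (size 2), [x¹¹] (size 1), [x¹⁰y] (size 11), [x⁷y] (size 11).
Class equation: 1 + 2 + 2 + 2 + 2 + 2 + 2 + 2 + 2 + 2 + 2 + 1 + 11 + 11 = 44 = |G|. So G has 14 conjugacy classes.

Answer: 14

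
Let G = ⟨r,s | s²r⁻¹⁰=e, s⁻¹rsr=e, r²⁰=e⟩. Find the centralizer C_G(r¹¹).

⟨r¹¹⟩ ⊆ C_G(r¹¹) since powers of r¹¹ commute with r¹¹; so |C_G(r¹¹)| ≥ |⟨r¹¹⟩| = 20.
By orbit–stabilizer, |C_G(r¹¹)| = |G| / |conj. class of r¹¹| = 40 / 2 = 20.
The 20 elements commuting with r¹¹ are {e, r, r², r³, r⁴, r⁵, r⁶, r⁷, r⁸, r⁹, r¹⁰, r¹¹, r¹², r¹³, r¹⁴, r¹⁵, r¹⁶, r¹⁷, r¹⁸, r¹⁹}.

Answer: {e, r, r², r³, r⁴, r⁵, r⁶, r⁷, r⁸, r⁹, r¹⁰, r¹¹, r¹², r¹³, r¹⁴, r¹⁵, r¹⁶, r¹⁷, r¹⁸, r¹⁹}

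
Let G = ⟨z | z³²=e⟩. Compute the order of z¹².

Compute successive powers until reaching e:
  (z¹²)¹ = z¹², (z¹²)² = z²⁴, (z¹²)³ = z⁴, (z¹²)⁴ = z¹⁶, (z¹²)⁵ = z²⁸, (z¹²)⁶ = z⁸, (z¹²)⁷ = z²⁰, (z¹²)⁸ = e.
The smallest positive k with (z¹²)ᵏ = e is 8.

Answer: 8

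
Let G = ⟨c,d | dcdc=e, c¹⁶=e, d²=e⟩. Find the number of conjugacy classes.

The conjugacy classes (representative and size) are:
  [e] (size 1), [c¹⁵] (size 2), [c²] (size 2), [c³] (size 2), [c¹²] (size 2), [c⁵] (size 2), [c⁶] (size 2), [c⁷] (size 2), [c⁸] (size 1), [c²d] (size 8), [c¹⁵d] (size 8).
Class equation: 1 + 2 + 2 + 2 + 2 + 2 + 2 + 2 + 1 + 8 + 8 = 32 = |G|. So G has 11 conjugacy classes.

Answer: 11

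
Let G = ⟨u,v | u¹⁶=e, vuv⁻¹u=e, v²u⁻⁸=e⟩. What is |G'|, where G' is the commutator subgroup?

G' = [G, G] is generated by all commutators. The generator-pair commutators are: [u, v] = u².
The subgroup they normally generate is {e, u², u⁴, u⁶, u⁸, u¹⁰, u¹², u¹⁴}, of order 8.
Check: |G/G'| = 32/8 = 4 is the order of the abelianisation.

Answer: 8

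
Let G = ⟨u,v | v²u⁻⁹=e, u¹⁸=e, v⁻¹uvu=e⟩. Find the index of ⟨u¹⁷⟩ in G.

First find ord(u¹⁷) by computing successive powers:
  (u¹⁷)¹ = u¹⁷, (u¹⁷)² = u¹⁶, (u¹⁷)³ = u¹⁵, (u¹⁷)⁴ = u¹⁴, (u¹⁷)⁵ = u¹³, (u¹⁷)⁶ = u¹², (u¹⁷)⁷ = u¹¹, (u¹⁷)⁸ = u¹⁰, (u¹⁷)⁹ = u⁹, (u¹⁷)¹⁰ = u⁸, (u¹⁷)¹¹ = u⁷, (u¹⁷)¹² = u⁶, (u¹⁷)¹³ = u⁵, (u¹⁷)¹⁴ = u⁴, (u¹⁷)¹⁵ = u³, (u¹⁷)¹⁶ = u², (u¹⁷)¹⁷ = u, (u¹⁷)¹⁸ = e.
So |⟨u¹⁷⟩| = ord(u¹⁷) = 18. With |G| = 36, by Lagrange [G : ⟨u¹⁷⟩] = 36/18 = 2.

Answer: 2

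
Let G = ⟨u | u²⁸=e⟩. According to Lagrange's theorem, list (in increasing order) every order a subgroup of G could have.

|G| = 28 = 2² · 7. By Lagrange's theorem the order of any subgroup divides 28; the divisors of 28 are 1, 2, 4, 7, 14, 28.

Answer: 1, 2, 4, 7, 14, 28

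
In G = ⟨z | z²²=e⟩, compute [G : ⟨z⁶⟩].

First find ord(z⁶) by computing successive powers:
  (z⁶)¹ = z⁶, (z⁶)² = z¹², (z⁶)³ = z¹⁸, (z⁶)⁴ = z², (z⁶)⁵ = z⁸, (z⁶)⁶ = z¹⁴, (z⁶)⁷ = z²⁰, (z⁶)⁸ = z⁴, (z⁶)⁹ = z¹⁰, (z⁶)¹⁰ = z¹⁶, (z⁶)¹¹ = e.
So |⟨z⁶⟩| = ord(z⁶) = 11. With |G| = 22, by Lagrange [G : ⟨z⁶⟩] = 22/11 = 2.

Answer: 2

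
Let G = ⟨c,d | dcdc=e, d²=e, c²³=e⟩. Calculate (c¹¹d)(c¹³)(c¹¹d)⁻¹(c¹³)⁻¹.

[(c¹¹d), (c¹³)] = (c¹¹d)·(c¹³)·(c¹¹d)⁻¹·(c¹³)⁻¹.
  (c¹¹d) · (c¹³) = c²¹d
  (c²¹d) · (c¹¹d) = c¹⁰
  (c¹⁰) · (c¹⁰) = c²⁰

Answer: c²⁰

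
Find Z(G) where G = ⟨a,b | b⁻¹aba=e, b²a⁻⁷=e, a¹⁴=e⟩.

An element z ∈ Z(G) iff z commutes with every generator.
For example a⁷ is central: (a⁷)·a = a⁸ = a·(a⁷); (a⁷)·b = b⁻¹ = b·(a⁷).
Whereas a ∉ Z(G) since a·b = ab ≠ a⁶b⁻¹ = b·a.
Checking each of the 28 elements this way gives Z(G) = {e, a⁷}, of order 2.

Answer: {e, a⁷}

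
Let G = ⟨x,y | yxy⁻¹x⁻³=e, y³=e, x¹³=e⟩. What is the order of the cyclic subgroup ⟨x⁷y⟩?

|⟨x⁷y⟩| equals the order of x⁷y. Compute successive powers until reaching e:
  (x⁷y)¹ = x⁷y, (x⁷y)² = x²y², (x⁷y)³ = e.
The smallest positive k with (x⁷y)ᵏ = e is 3, so |⟨x⁷y⟩| = 3.

Answer: 3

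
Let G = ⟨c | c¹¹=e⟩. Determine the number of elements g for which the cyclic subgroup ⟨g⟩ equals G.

G is cyclic of order 11. An element generates G iff its order is 11, and a cyclic group of order 11 has exactly φ(11) = 10 such elements.

Answer: 10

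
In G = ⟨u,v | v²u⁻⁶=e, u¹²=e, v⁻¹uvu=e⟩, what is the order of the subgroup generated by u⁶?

|⟨u⁶⟩| equals the order of u⁶. Compute successive powers until reaching e:
  (u⁶)¹ = u⁶, (u⁶)² = e.
The smallest positive k with (u⁶)ᵏ = e is 2, so |⟨u⁶⟩| = 2.

Answer: 2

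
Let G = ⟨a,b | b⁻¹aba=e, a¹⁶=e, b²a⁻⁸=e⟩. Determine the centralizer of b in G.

⟨b⟩ ⊆ C_G(b) since powers of b commute with b; so |C_G(b)| ≥ |⟨b⟩| = 4.
By orbit–stabilizer, |C_G(b)| = |G| / |conj. class of b| = 32 / 8 = 4.
The 4 elements commuting with b are {e, a⁸, b, b⁻¹}.

Answer: {e, a⁸, b, b⁻¹}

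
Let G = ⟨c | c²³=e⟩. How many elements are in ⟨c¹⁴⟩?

|⟨c¹⁴⟩| equals the order of c¹⁴. Compute successive powers until reaching e:
  (c¹⁴)¹ = c¹⁴, (c¹⁴)² = c⁵, (c¹⁴)³ = c¹⁹, (c¹⁴)⁴ = c¹⁰, (c¹⁴)⁵ = c, (c¹⁴)⁶ = c¹⁵, (c¹⁴)⁷ = c⁶, (c¹⁴)⁸ = c²⁰, (c¹⁴)⁹ = c¹¹, (c¹⁴)¹⁰ = c², (c¹⁴)¹¹ = c¹⁶, (c¹⁴)¹² = c⁷, (c¹⁴)¹³ = c²¹, (c¹⁴)¹⁴ = c¹², (c¹⁴)¹⁵ = c³, (c¹⁴)¹⁶ = c¹⁷, (c¹⁴)¹⁷ = c⁸, (c¹⁴)¹⁸ = c²², (c¹⁴)¹⁹ = c¹³, (c¹⁴)²⁰ = c⁴, (c¹⁴)²¹ = c¹⁸, (c¹⁴)²² = c⁹, (c¹⁴)²³ = e.
The smallest positive k with (c¹⁴)ᵏ = e is 23, so |⟨c¹⁴⟩| = 23.

Answer: 23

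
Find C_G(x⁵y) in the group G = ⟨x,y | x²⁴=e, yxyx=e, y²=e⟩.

⟨x⁵y⟩ ⊆ C_G(x⁵y) since powers of x⁵y commute with x⁵y; so |C_G(x⁵y)| ≥ |⟨x⁵y⟩| = 2.
By orbit–stabilizer, |C_G(x⁵y)| = |G| / |conj. class of x⁵y| = 48 / 12 = 4.
The 4 elements commuting with x⁵y are {e, x¹², x⁵y, x¹⁷y}.

Answer: {e, x¹², x⁵y, x¹⁷y}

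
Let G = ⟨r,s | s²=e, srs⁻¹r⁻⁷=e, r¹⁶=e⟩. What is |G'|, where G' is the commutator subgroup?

G' = [G, G] is generated by all commutators. The generator-pair commutators are: [r, s] = r¹⁰.
The subgroup they normally generate is {e, r², r⁴, r⁶, r⁸, r¹⁰, r¹², r¹⁴}, of order 8.
Check: |G/G'| = 32/8 = 4 is the order of the abelianisation.

Answer: 8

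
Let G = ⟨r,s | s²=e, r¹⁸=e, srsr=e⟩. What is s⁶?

Compute successive powers of s, reducing at each step:
  s²: s · s = e
  s³: e · s = s
  s⁴: s · s = e
  s⁵: e · s = s
  s⁶: s · s = e

Answer: e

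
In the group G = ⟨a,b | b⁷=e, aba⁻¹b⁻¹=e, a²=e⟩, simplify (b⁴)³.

Compute successive powers of (b⁴), reducing at each step:
  (b⁴)²: (b⁴) · b⁴ = b
  (b⁴)³: b · b⁴ = b⁵

Answer: b⁵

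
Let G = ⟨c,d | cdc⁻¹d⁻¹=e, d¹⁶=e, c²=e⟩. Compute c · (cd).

Compute c · (cd) by multiplying left to right and reducing via the relations at each step:
  c · c = e
  e · d = d

Answer: d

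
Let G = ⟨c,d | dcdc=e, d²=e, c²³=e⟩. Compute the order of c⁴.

Compute successive powers until reaching e:
  (c⁴)¹ = c⁴, (c⁴)² = c⁸, (c⁴)³ = c¹², (c⁴)⁴ = c¹⁶, (c⁴)⁵ = c²⁰, (c⁴)⁶ = c, (c⁴)⁷ = c⁵, (c⁴)⁸ = c⁹, (c⁴)⁹ = c¹³, (c⁴)¹⁰ = c¹⁷, (c⁴)¹¹ = c²¹, (c⁴)¹² = c², (c⁴)¹³ = c⁶, (c⁴)¹⁴ = c¹⁰, (c⁴)¹⁵ = c¹⁴, (c⁴)¹⁶ = c¹⁸, (c⁴)¹⁷ = c²², (c⁴)¹⁸ = c³, (c⁴)¹⁹ = c⁷, (c⁴)²⁰ = c¹¹, (c⁴)²¹ = c¹⁵, (c⁴)²² = c¹⁹, (c⁴)²³ = e.
The smallest positive k with (c⁴)ᵏ = e is 23.

Answer: 23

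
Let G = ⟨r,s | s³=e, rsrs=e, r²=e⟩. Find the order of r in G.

Compute successive powers until reaching e:
  r¹ = r, r² = e.
The smallest positive k with rᵏ = e is 2.

Answer: 2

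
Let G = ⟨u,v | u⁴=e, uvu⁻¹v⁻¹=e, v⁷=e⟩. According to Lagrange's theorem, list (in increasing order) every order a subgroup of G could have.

|G| = 28 = 2² · 7. By Lagrange's theorem the order of any subgroup divides 28; the divisors of 28 are 1, 2, 4, 7, 14, 28.

Answer: 1, 2, 4, 7, 14, 28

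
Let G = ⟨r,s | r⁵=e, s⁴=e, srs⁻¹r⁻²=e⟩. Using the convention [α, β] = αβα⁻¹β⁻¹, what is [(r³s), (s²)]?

[(r³s), (s²)] = (r³s)·(s²)·(r³s)⁻¹·(s²)⁻¹.
  (r³s) · (s²) = r³s³
  (r³s³) · (rs³) = rs²
  (rs²) · (s²) = r

Answer: r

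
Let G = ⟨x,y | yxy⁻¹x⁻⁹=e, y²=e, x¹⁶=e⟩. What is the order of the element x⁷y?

Compute successive powers until reaching e:
  (x⁷y)¹ = x⁷y, (x⁷y)² = x⁶, (x⁷y)³ = x¹³y, (x⁷y)⁴ = x¹², (x⁷y)⁵ = x³y, (x⁷y)⁶ = x², (x⁷y)⁷ = x⁹y, (x⁷y)⁸ = x⁸, (x⁷y)⁹ = x¹⁵y, (x⁷y)¹⁰ = x¹⁴, (x⁷y)¹¹ = x⁵y, (x⁷y)¹² = x⁴, (x⁷y)¹³ = x¹¹y, (x⁷y)¹⁴ = x¹⁰, (x⁷y)¹⁵ = xy, (x⁷y)¹⁶ = e.
The smallest positive k with (x⁷y)ᵏ = e is 16.

Answer: 16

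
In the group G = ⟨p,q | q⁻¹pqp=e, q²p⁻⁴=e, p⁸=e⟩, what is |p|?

Compute successive powers until reaching e:
  p¹ = p, p² = p², p³ = p³, p⁴ = p⁴, p⁵ = p⁵, p⁶ = p⁶, p⁷ = p⁷, p⁸ = e.
The smallest positive k with pᵏ = e is 8.

Answer: 8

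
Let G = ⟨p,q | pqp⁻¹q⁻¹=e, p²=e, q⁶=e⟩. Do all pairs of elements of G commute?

Each pair of generators commutes: p·q = pq = q·p. Since the generators pairwise commute, every element of G commutes with every other, so G is abelian.

Answer: Yes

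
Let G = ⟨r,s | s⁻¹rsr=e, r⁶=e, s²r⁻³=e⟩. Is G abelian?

r·s = rs but s·r = r²s⁻¹, so r·s ≠ s·r and G is not abelian.

Answer: No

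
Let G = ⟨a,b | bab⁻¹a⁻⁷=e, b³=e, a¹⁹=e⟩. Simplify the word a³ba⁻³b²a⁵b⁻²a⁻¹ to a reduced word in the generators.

Multiply left to right, reducing at each step:
  (a³) · b = a³b
  (a³b) · a⁻³ = ab
  (ab) · b² = a
  a · a⁵ = a⁶
  (a⁶) · b⁻² = a⁶b
  (a⁶b) · a⁻¹ = a¹⁸b

Answer: a¹⁸b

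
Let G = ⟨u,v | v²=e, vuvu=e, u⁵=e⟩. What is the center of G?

An element z ∈ Z(G) iff z commutes with every generator.
For example e is central: e·u = u = u·e; e·v = v = v·e.
Whereas u ∉ Z(G) since u·v = uv ≠ u⁴v = v·u.
Checking each of the 10 elements this way gives Z(G) = {e}, of order 1.

Answer: {e}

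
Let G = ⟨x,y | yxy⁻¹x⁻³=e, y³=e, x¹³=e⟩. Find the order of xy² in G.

Compute successive powers until reaching e:
  (xy²)¹ = xy², (xy²)² = x¹⁰y, (xy²)³ = e.
The smallest positive k with (xy²)ᵏ = e is 3.

Answer: 3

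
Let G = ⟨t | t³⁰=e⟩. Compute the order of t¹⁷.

Compute successive powers until reaching e:
  (t¹⁷)¹ = t¹⁷, (t¹⁷)² = t⁴, (t¹⁷)³ = t²¹, (t¹⁷)⁴ = t⁸, (t¹⁷)⁵ = t²⁵, (t¹⁷)⁶ = t¹², (t¹⁷)⁷ = t²⁹, (t¹⁷)⁸ = t¹⁶, (t¹⁷)⁹ = t³, (t¹⁷)¹⁰ = t²⁰, (t¹⁷)¹¹ = t⁷, (t¹⁷)¹² = t²⁴, (t¹⁷)¹³ = t¹¹, (t¹⁷)¹⁴ = t²⁸, (t¹⁷)¹⁵ = t¹⁵, (t¹⁷)¹⁶ = t², (t¹⁷)¹⁷ = t¹⁹, (t¹⁷)¹⁸ = t⁶, (t¹⁷)¹⁹ = t²³, (t¹⁷)²⁰ = t¹⁰, (t¹⁷)²¹ = t²⁷, (t¹⁷)²² = t¹⁴, (t¹⁷)²³ = t, (t¹⁷)²⁴ = t¹⁸, (t¹⁷)²⁵ = t⁵, (t¹⁷)²⁶ = t²², (t¹⁷)²⁷ = t⁹, (t¹⁷)²⁸ = t²⁶, (t¹⁷)²⁹ = t¹³, (t¹⁷)³⁰ = e.
The smallest positive k with (t¹⁷)ᵏ = e is 30.

Answer: 30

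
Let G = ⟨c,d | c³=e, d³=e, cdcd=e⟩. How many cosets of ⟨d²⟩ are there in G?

First find ord(d²) by computing successive powers:
  (d²)¹ = d², (d²)² = d, (d²)³ = e.
So |⟨d²⟩| = ord(d²) = 3. With |G| = 12, by Lagrange [G : ⟨d²⟩] = 12/3 = 4.

Answer: 4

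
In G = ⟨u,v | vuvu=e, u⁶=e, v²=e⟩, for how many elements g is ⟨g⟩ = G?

⟨g⟩ = G would require ord(g) = |G| = 12, but the maximum element order in G is 6 < 12. So G is not cyclic and no single element generates it: the count is 0.

Answer: 0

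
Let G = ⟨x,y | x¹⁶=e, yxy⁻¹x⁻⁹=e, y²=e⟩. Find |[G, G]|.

G' = [G, G] is generated by all commutators. The generator-pair commutators are: [x, y] = x⁸.
The subgroup they normally generate is {e, x⁸}, of order 2.
Check: |G/G'| = 32/2 = 16 is the order of the abelianisation.

Answer: 2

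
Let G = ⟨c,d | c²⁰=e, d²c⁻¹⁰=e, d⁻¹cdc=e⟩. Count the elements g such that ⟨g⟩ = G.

⟨g⟩ = G would require ord(g) = |G| = 40, but the maximum element order in G is 20 < 40. So G is not cyclic and no single element generates it: the count is 0.

Answer: 0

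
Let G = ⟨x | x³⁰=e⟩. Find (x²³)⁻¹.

The order of (x²³) is 30 (smallest k with (x²³)ᵏ = e), so (x²³)⁻¹ = (x²³)²⁹ = x⁷.
Check: (x²³) · (x⁷) → (x²³) · x⁷ = e, giving e as required.

Answer: x⁷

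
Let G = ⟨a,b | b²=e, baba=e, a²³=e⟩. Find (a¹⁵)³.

Compute successive powers of (a¹⁵), reducing at each step:
  (a¹⁵)²: (a¹⁵) · a¹⁵ = a⁷
  (a¹⁵)³: (a⁷) · a¹⁵ = a²²

Answer: a²²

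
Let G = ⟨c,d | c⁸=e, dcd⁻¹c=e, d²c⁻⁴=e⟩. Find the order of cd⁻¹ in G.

Compute successive powers until reaching e:
  (cd⁻¹)¹ = cd⁻¹, (cd⁻¹)² = c⁴, (cd⁻¹)³ = cd, (cd⁻¹)⁴ = e.
The smallest positive k with (cd⁻¹)ᵏ = e is 4.

Answer: 4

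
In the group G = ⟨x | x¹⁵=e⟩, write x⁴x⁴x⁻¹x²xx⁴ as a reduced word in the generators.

Multiply left to right, reducing at each step:
  (x⁴) · x⁴ = x⁸
  (x⁸) · x⁻¹ = x⁷
  (x⁷) · x² = x⁹
  (x⁹) · x = x¹⁰
  (x¹⁰) · x⁴ = x¹⁴

Answer: x¹⁴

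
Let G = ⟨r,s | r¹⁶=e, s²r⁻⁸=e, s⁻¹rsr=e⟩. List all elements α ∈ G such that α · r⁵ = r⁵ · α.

⟨r⁵⟩ ⊆ C_G(r⁵) since powers of r⁵ commute with r⁵; so |C_G(r⁵)| ≥ |⟨r⁵⟩| = 16.
By orbit–stabilizer, |C_G(r⁵)| = |G| / |conj. class of r⁵| = 32 / 2 = 16.
The 16 elements commuting with r⁵ are {e, r, r², r³, r⁴, r⁵, r⁶, r⁷, r⁸, r⁹, r¹⁰, r¹¹, r¹², r¹³, r¹⁴, r¹⁵}.

Answer: {e, r, r², r³, r⁴, r⁵, r⁶, r⁷, r⁸, r⁹, r¹⁰, r¹¹, r¹², r¹³, r¹⁴, r¹⁵}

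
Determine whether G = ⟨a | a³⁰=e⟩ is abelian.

G has a single generator, so G is cyclic and hence abelian.

Answer: Yes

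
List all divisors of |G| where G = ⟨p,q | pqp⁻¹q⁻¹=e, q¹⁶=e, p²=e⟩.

|G| = 32 = 2⁵. By Lagrange's theorem the order of any subgroup divides 32; the divisors of 32 are 1, 2, 4, 8, 16, 32.

Answer: 1, 2, 4, 8, 16, 32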